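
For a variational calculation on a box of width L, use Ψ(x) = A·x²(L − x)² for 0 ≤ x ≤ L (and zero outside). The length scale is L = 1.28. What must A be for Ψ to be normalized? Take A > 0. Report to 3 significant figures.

Require ∫ |Ψ|² dx = 1 over the whole domain.
Expanding the polynomial and integrating term by term, the integral (without the A² prefactor) comes out to L^9/630.
Hence A² = 1/[L^9/630].
Plugging in L = 1.28 yields A = 8.265.

A ≈ 8.26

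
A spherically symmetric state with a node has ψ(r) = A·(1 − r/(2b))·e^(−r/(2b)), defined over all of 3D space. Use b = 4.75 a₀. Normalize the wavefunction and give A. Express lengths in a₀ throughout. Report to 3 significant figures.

A ≈ 0.0193 a₀^(-3/2)

Require ∫ |ψ|² 4πr² dr = 1 over the whole domain.
Using ∫₀^∞ rⁿ e^(−αr) dr = n!/αⁿ⁺¹, ∫|ψ|² 4πr² dr = A²·(8·π·b^3).
Hence A² = 1/[8·π·b^3].
With b = 4.75: A² = 0.0003713 and A = 0.01927.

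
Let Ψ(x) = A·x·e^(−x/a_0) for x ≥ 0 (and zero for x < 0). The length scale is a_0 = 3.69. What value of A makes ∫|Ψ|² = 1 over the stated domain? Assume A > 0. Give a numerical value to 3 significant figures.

A ≈ 0.282

Normalization requires ∫|Ψ|² dx = 1, integrated from 0 to ∞.
With ∫₀^∞ x^2 e^(−αx) dx = 2!/α^3, ∫|Ψ|² dx = A²·(a_0^3/4).
So A² = (a_0^3/4)^(−1).
With a_0 = 3.69: A² = 0.07961 and A = 0.2822.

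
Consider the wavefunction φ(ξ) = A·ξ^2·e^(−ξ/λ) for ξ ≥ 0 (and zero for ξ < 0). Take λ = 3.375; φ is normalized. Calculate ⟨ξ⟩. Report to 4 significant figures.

⟨ξ⟩ ≈ 8.438

The expectation value is the |φ|²-weighted average of ξ: ∫ ξ|φ|² dξ.
The ratio of the moment integral to the normalization integral gives ⟨ξ⟩ = 5·λ/2.
With λ = 3.375, ⟨ξ⟩ = 8.4375.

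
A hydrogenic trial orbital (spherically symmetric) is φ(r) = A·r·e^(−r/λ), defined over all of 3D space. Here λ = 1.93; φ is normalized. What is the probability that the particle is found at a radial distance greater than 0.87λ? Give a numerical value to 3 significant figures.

P ≈ 0.968

With dV = 4πr²dr, the probability is ∫|φ|² dV over r > 0.87λ.
Normalization gives A² = 1/(3·π·λ^5).
Substituting u = r/λ, A², 4π and the length scale all cancel in the ratio: P = ∫_{0.87}^{∞} u^4·e^(-2·u) du / ∫_{0}^{∞} u^4·e^(-2·u) du.
Using ∫ u^4·e^(-2·u) du = -(u^4/2 + u^3 + 3·u^2/2 + 3·u/2 + 3/4)·e^(-2·u), the numerator is ≈ 0.72583 and the denominator is 3/4.
This evaluates to P = 0.9678.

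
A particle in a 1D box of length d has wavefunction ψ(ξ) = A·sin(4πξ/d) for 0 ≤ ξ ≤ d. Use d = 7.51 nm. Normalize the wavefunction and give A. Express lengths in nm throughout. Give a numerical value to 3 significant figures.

Require ∫ |ψ|² dξ = 1 over the whole domain.
∫|ψ|² dξ = A²·(d/2).
Setting this equal to 1 gives A² = 1/(d/2).
With d = 7.51: A² = 0.2663 and A = 0.5161.

A ≈ 0.516 nm^(-1/2)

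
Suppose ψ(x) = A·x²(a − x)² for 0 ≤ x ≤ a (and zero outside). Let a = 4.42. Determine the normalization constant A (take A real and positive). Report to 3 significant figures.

Normalization requires ∫|ψ|² dx = 1, integrated from 0 to a.
Expanding the polynomial and integrating term by term, with ψ = A·x²(a − x)², the integral evaluates to A²·[a^9/630].
Substituting a = 4.42 gives A² = 0.0009785, so A = 0.03128.

A ≈ 0.0313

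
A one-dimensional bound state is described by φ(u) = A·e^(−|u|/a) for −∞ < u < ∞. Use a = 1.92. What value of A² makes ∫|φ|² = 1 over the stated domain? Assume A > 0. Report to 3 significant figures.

Require ∫ |φ|² du = 1 over the whole domain.
Using ∫₀^∞ uⁿ e^(−αu) du = n!/αⁿ⁺¹, carrying out the integral gives A² · a.
Setting this equal to 1 gives A² = 1/(a).
Substituting a = 1.92 gives A² = 0.5208, so A = 0.7217.

A^2 ≈ 0.521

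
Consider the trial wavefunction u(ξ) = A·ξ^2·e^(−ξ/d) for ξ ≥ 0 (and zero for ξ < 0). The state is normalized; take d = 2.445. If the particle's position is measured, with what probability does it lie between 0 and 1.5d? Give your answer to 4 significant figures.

|u|² is the probability density, so P = ∫_{0}^{1.5d} |u|² dξ.
The normalization integral ∫|u|²dξ over the whole domain equals 3·d^5/4·A², and A² cancels in the ratio.
Substituting t = ξ/d, A² and the length scale cancel in the ratio: P = ∫_{0}^{1.5} t^4·e^(-2·t) dt / ∫_{0}^{∞} t^4·e^(-2·t) dt.
Using ∫ t^4·e^(-2·t) dt = -(t^4/2 + t^3 + 3·t^2/2 + 3·t/2 + 3/4)·e^(-2·t), the numerator is 3/4 - 393·e^(-3)/32 and the denominator is 3/4.
The result is P = 0.18474.

P ≈ 0.1847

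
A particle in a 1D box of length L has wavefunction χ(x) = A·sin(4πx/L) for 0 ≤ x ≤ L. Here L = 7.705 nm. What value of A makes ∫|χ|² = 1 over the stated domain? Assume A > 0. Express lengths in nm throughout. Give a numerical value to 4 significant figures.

The normalization condition is ∫|χ|² dx = 1 from 0 to L.
Using sin²θ = (1 − cos 2θ)/2, the integral (without the A² prefactor) comes out to L/2.
Hence A² = 1/[L/2].
Substituting L = 7.705 gives A² = 0.25957, so A = 0.50948.

A ≈ 0.5095 nm^(-1/2)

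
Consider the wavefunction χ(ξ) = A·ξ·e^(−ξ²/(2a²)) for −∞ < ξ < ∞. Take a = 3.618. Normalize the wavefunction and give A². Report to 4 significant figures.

A^2 ≈ 0.02383

The normalization condition is ∫|χ|² dξ = 1 from −∞ to ∞.
Using the Gaussian integral ∫_{−∞}^{∞} e^(−αξ²) dξ = √(π/α), carrying out the integral gives A² · √(π)·a^3/2.
So A² = (√(π)·a^3/2)^(−1).
With a = 3.618: A² = 0.023826 and A = 0.15436.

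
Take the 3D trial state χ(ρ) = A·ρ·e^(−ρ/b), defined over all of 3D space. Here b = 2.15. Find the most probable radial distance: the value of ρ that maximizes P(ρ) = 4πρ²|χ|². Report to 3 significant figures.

ρ ≈ 4.30

Set d/dρ [P(ρ) = 4πρ²|χ|²] = 0 and solve for ρ > 0.
This gives ρ = 2·b.
With b = 2.15, the most probable radial distance is 4.300.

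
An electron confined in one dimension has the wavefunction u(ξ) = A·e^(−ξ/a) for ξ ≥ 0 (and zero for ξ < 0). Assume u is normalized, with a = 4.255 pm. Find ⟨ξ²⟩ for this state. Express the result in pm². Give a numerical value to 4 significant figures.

By definition ⟨ξ²⟩ = ∫ ξ^2 |u(ξ)|² dξ.
Using ∫₀^∞ ξⁿ e^(−αξ) dξ = n!/αⁿ⁺¹, evaluating both integrals, ⟨ξ²⟩ = a^2/2.
Putting a = 4.255 gives 9.0525.

⟨ξ^2⟩ ≈ 9.053 pm^2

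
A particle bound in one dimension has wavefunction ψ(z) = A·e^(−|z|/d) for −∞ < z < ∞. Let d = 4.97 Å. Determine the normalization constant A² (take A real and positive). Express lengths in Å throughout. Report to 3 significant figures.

A^2 ≈ 0.201 Å^(-1)

The normalization condition is ∫|ψ|² dz = 1 from −∞ to ∞.
Carrying out the integral gives A² · d.
Hence A² = 1/[d].
With d = 4.97: A² = 0.2012 and A = 0.4486.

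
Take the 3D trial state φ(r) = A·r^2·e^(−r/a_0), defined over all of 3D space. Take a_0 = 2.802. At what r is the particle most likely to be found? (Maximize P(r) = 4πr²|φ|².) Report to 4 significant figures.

r ≈ 8.406

The maximum of P(r) = 4πr²|φ|² occurs where its derivative vanishes.
Solving yields r = 3·a_0.
With a_0 = 2.802, the most probable radial distance is 8.4060.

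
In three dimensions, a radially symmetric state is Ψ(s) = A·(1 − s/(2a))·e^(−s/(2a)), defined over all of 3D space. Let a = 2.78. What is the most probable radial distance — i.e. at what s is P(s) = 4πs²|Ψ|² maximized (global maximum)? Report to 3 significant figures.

s ≈ 14.6

Differentiate P(s) = 4πs²|Ψ|² with respect to s and set to zero.
This gives s = a·(√(5) + 3).
With a = 2.78, the most probable radial distance is 14.56.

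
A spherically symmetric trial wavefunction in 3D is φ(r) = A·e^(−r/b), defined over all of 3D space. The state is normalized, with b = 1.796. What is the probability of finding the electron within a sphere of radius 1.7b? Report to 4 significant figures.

With dV = 4πr²dr, the probability is ∫|φ|² dV over r ≤ 1.7b.
The full normalization integral is A²·[π·b^3] = 1, fixing A².
In terms of u = r/b (A², 4π and the length scale all cancel between numerator and denominator), P = [∫_{0}^{1.7} u^2·e^(-2·u) du] / [∫_{0}^{∞} u^2·e^(-2·u) du].
An antiderivative of u^2·e^(-2·u) is -(2·u^2 + 2·u + 1)·e^(-2·u)/4; evaluating from 0 to 1.7 gives 1/4 - 509·e^(-17/5)/200, while the full integral is 1/4.
This evaluates to P = 0.66026.

P ≈ 0.6603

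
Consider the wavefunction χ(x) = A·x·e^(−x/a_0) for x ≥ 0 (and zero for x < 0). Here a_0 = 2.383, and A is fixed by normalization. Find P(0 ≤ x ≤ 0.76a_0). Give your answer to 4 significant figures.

P ≈ 0.1962

The probability is P = ∫ |χ|² dx over [0, 0.76a_0].
Since A² = 1/(a_0^3/4), this is the region integral divided by the full normalization integral.
Substituting u = x/a_0, A² and the length scale cancel in the ratio: P = ∫_{0}^{0.76} u^2·e^(-2·u) du / ∫_{0}^{∞} u^2·e^(-2·u) du.
Using ∫ u^2·e^(-2·u) du = -(2·u^2 + 2·u + 1)·e^(-2·u)/4, the numerator is 1/4 - 2297·e^(-38/25)/2500 and the denominator is 1/4.
This works out to P = 0.19619.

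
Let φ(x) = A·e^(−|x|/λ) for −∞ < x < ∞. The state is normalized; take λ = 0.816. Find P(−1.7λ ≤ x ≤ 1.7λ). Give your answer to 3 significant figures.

P ≈ 0.967

P = ∫_{−1.7λ}^{1.7λ} |φ(x)|² dx.
With A² fixed by ∫|φ|² = 1, i.e. A² = (λ)^(−1), substitute and integrate.
Both integrals are even about x = 0, so only the x ≥ 0 halves are needed (the factors of 2 cancel). Substituting u = x/λ, A² and the length scale cancel in the ratio: P = ∫_{0}^{1.7} e^(-2·u) du / ∫_{0}^{∞} e^(-2·u) du.
Using ∫ e^(-2·u) du = -e^(-2·u)/2, the numerator is 1/2 - e^(-17/5)/2 and the denominator is 1/2.
Evaluating gives P = 0.9666.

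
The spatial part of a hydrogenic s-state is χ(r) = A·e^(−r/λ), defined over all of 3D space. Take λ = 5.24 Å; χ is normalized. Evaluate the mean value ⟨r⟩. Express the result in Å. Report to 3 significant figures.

⟨r⟩ = ∫ r |χ|² 4πr² dr over the full domain.
Recall ∫₀^∞ r^m e^(−r/β) dr = m!·β^(m+1), the ratio of the moment integral to the normalization integral gives ⟨r⟩ = 3·λ/2.
Putting λ = 5.24 gives 7.860.

⟨r⟩ ≈ 7.86 Å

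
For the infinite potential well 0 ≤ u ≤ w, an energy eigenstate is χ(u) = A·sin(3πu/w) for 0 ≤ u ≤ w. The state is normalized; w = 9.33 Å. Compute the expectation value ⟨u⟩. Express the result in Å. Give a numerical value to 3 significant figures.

⟨u⟩ ≈ 4.67 Å

The expectation value is the |χ|²-weighted average of u: ∫ u|χ|² du.
With ∫₀^w sin²(nπu/w) du = w/2, evaluating both integrals, ⟨u⟩ = w/2.
Putting w = 9.33 gives 4.665.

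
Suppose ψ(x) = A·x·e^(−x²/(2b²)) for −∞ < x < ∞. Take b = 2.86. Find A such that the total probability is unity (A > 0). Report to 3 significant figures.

A ≈ 0.220

The normalization condition is ∫|ψ|² dx = 1 from −∞ to ∞.
Using the Gaussian integral ∫_{−∞}^{∞} e^(−αx²) dx = √(π/α), carrying out the integral gives A² · √(π)·b^3/2.
With b = 2.86: A² = 0.04823 and A = 0.2196.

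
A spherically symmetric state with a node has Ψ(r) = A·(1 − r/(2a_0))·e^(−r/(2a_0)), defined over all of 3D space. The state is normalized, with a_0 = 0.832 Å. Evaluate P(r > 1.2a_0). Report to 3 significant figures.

P = ∫ |Ψ|² 4πr² dr over r > 1.2a_0.
Normalization gives A² = 1/(8·π·a_0^3).
In terms of u = r/a_0 (A², 4π and the length scale all cancel between numerator and denominator), P = [∫_{1.2}^{∞} u^2·(1 - u/2)^2·e^(-u) du] / [∫_{0}^{∞} u^2·(1 - u/2)^2·e^(-u) du].
With ∫ u^2·(1 - u/2)^2·e^(-u) du = -(u^4/4 + u^2 + 2·u + 2)·e^(-u) + C, the region integral is 3974·e^(-6/5)/625 and the full one is 2.
The region integral divided by the full integral gives P = 0.9576.

P ≈ 0.958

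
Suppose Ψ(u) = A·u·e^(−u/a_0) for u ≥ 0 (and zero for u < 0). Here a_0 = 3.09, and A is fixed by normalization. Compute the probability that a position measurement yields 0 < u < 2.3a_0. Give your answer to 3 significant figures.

P ≈ 0.837

P = ∫_{0}^{2.3a_0} |Ψ(u)|² du.
With A² fixed by ∫|Ψ|² = 1, i.e. A² = (a_0^3/4)^(−1), substitute and integrate.
Let t = u/a_0; then A² and the length scale cancel, so P = ∫_{0}^{2.3} t^2·e^(-2·t) dt ÷ ∫_{0}^{∞} t^2·e^(-2·t) dt.
Using ∫ t^2·e^(-2·t) dt = -(2·t^2 + 2·t + 1)·e^(-2·t)/4, the numerator is 1/4 - 809·e^(-23/5)/200 and the denominator is 1/4.
This works out to P = 0.8374.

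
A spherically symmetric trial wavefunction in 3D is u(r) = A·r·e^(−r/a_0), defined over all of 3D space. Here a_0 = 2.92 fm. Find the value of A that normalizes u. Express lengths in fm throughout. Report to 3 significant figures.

A ≈ 0.0224 fm^(-5/2)

Require ∫ |u|² 4πr² dr = 1 over the whole domain.
(Spherical symmetry: dV = 4πr² dr.)
With ∫₀^∞ r^4 e^(−αr) dr = 4!/α^5, ∫|u|² 4πr² dr = A²·(3·π·a_0^5).
Plugging in a_0 = 2.92 yields A = 0.02236.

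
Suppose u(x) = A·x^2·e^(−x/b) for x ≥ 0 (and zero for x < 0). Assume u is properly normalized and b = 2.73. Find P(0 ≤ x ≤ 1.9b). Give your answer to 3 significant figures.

P ≈ 0.332

|u|² is the probability density, so P = ∫_{0}^{1.9b} |u|² dx.
Since A² = 1/(3·b^5/4), this is the region integral divided by the full normalization integral.
In terms of t = x/b (A² and the length scale cancel between numerator and denominator), P = [∫_{0}^{1.9} t^4·e^(-2·t) dt] / [∫_{0}^{∞} t^4·e^(-2·t) dt].
An antiderivative of t^4·e^(-2·t) is -(t^4/2 + t^3 + 3·t^2/2 + 3·t/2 + 3/4)·e^(-2·t); evaluating from 0 to 1.9 gives ≈ 0.24912, while the full integral is 3/4.
Evaluating gives P = 0.3322.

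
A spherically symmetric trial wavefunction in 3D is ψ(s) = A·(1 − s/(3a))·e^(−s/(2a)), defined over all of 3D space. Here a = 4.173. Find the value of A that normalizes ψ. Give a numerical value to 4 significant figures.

A ≈ 0.04053

We need A² ∫|f|² 4πs² ds = 1, taking the integral from 0 to ∞.
The angular integral contributes 4π, leaving ∫₀^∞ s²|ψ|² ds.
With ∫₀^∞ s^4 e^(−αs) ds = 4!/α^5, the integral (without the A² prefactor) comes out to 8·π·a^3/3.
With a = 4.173: A² = 0.0016426 and A = 0.040529.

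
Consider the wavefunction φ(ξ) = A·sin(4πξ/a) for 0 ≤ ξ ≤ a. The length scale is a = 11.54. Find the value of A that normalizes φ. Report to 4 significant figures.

A ≈ 0.4163

We need A² ∫|f|² dξ = 1, taking the integral from 0 to a.
With ∫₀^a sin²(nπξ/a) dξ = a/2, with φ = A·sin(4πξ/a), the integral evaluates to A²·[a/2].
So A² = (a/2)^(−1).
With a = 11.54: A² = 0.17331 and A = 0.41631.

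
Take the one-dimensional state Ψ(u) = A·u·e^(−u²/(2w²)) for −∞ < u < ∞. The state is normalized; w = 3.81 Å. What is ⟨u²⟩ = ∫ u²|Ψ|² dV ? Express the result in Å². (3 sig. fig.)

⟨u²⟩ = ∫ u^2 |Ψ|² du over the full domain.
The ratio of the moment integral to the normalization integral gives ⟨u²⟩ = 3·w^2/2.
With w = 3.81, ⟨u^2⟩ = 21.77.

⟨u^2⟩ ≈ 21.8 Å^2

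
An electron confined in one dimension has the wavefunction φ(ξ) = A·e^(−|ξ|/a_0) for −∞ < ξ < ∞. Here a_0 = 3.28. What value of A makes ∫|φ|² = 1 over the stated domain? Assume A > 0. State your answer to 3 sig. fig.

We need A² ∫|f|² dξ = 1, taking the integral from −∞ to ∞.
Using ∫₀^∞ ξⁿ e^(−αξ) dξ = n!/αⁿ⁺¹, carrying out the integral gives A² · a_0.
Setting this equal to 1 gives A² = 1/(a_0).
Substituting a_0 = 3.28 gives A² = 0.3049, so A = 0.5522.

A ≈ 0.552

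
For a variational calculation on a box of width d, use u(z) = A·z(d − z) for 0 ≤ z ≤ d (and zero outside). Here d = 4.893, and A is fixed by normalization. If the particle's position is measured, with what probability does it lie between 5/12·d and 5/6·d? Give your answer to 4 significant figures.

The probability is P = ∫ |u|² dz over [5/12·d, 5/6·d].
The normalization integral ∫|u|²dz over the whole domain equals d^5/30·A², and A² cancels in the ratio.
Let t = z/d; then A² and the length scale cancel, so P = ∫_{5/12}^{5/6} t^2·(1 - t)^2 dt ÷ ∫_{0}^{1} t^2·(1 - t)^2 dt.
An antiderivative of t^2·(1 - t)^2 is t^3·(6·t^2 - 15·t + 10)/30; evaluating from 5/12 to 5/6 gives ≈ 0.0205962, while the full integral is 1/30.
This works out to P = 0.61789.

P ≈ 0.6179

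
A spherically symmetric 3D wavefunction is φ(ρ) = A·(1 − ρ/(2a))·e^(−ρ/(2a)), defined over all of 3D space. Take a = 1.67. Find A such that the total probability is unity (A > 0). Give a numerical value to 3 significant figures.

The normalization condition is ∫|φ|² 4πρ² dρ = 1 from 0 to ∞.
The angular integral contributes 4π, leaving ∫₀^∞ ρ²|φ|² dρ.
Using ∫₀^∞ ρⁿ e^(−αρ) dρ = n!/αⁿ⁺¹, the integral (without the A² prefactor) comes out to 8·π·a^3.
Hence A² = 1/[8·π·a^3].
Plugging in a = 1.67 yields A = 0.09243.

A ≈ 0.0924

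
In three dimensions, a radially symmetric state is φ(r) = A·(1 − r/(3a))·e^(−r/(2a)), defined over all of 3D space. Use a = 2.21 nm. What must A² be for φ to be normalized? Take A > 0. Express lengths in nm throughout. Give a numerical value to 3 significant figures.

We need A² ∫|f|² 4πr² dr = 1, taking the integral from 0 to ∞.
Using ∫₀^∞ rⁿ e^(−αr) dr = n!/αⁿ⁺¹, the integral (without the A² prefactor) comes out to 8·π·a^3/3.
Hence A² = 1/[8·π·a^3/3].
With a = 2.21: A² = 0.01106 and A = 0.1052.

A^2 ≈ 0.0111 nm^(-3)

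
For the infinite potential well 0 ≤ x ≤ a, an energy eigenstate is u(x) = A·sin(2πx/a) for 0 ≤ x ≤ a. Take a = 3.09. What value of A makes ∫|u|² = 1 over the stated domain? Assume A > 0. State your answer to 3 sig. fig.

Require ∫ |u|² dx = 1 over the whole domain.
With ∫₀^a sin²(nπx/a) dx = a/2, carrying out the integral gives A² · a/2.
Hence A² = 1/[a/2].
With a = 3.09: A² = 0.6472 and A = 0.8045.

A ≈ 0.805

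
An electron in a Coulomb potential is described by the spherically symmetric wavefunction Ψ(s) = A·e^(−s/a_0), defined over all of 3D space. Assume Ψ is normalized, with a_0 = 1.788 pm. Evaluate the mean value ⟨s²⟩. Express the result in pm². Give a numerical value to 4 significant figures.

By definition ⟨s²⟩ = ∫ s^2 |Ψ(s)|² 4πs² ds.
The ratio of the moment integral to the normalization integral gives ⟨s²⟩ = 3·a_0^2.
With a_0 = 1.788, ⟨s^2⟩ = 9.5908.

⟨s^2⟩ ≈ 9.591 pm^2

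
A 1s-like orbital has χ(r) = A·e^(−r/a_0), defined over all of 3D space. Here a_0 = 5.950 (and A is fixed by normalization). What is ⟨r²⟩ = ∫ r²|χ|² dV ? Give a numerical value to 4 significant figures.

⟨r^2⟩ ≈ 106.2

The expectation value is the |χ|²-weighted average of r^2: ∫ r^2|χ|² 4πr² dr.
Since the A² factors cancel between numerator and denominator, ⟨r²⟩ = 3·a_0^2.
With a_0 = 5.950, ⟨r^2⟩ = 106.21.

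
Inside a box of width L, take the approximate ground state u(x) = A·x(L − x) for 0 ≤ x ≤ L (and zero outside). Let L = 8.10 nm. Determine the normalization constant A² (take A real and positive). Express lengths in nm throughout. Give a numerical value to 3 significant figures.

The normalization condition is ∫|u|² dx = 1 from 0 to L.
Expanding the polynomial and integrating term by term, with u = A·x(L − x), the integral evaluates to A²·[L^5/30].
Hence A² = 1/[L^5/30].
Substituting L = 8.10 gives A² = 0.0008604, so A = 0.02933.

A^2 ≈ 0.000860 nm^(-5)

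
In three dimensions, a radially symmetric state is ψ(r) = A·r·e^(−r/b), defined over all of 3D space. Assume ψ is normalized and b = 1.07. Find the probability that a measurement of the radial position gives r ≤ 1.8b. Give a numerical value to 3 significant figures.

P = ∫ |ψ|² 4πr² dr over r ≤ 1.8b.
Normalization gives A² = 1/(3·π·b^5).
In terms of u = r/b (A², 4π and the length scale all cancel between numerator and denominator), P = [∫_{0}^{1.8} u^4·e^(-2·u) du] / [∫_{0}^{∞} u^4·e^(-2·u) du].
An antiderivative of u^4·e^(-2·u) is -(u^4/2 + u^3 + 3·u^2/2 + 3·u/2 + 3/4)·e^(-2·u); evaluating from 0 to 1.8 gives ≈ 0.22017, while the full integral is 3/4.
The region integral divided by the full integral gives P = 0.2936.

P ≈ 0.294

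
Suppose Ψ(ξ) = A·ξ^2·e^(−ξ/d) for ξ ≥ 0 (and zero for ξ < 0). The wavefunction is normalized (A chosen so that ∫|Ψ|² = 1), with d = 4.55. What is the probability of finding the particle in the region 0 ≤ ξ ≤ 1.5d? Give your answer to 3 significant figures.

The probability is P = ∫ |Ψ|² dξ over [0, 1.5d].
Since A² = 1/(3·d^5/4), this is the region integral divided by the full normalization integral.
In terms of u = ξ/d (A² and the length scale cancel between numerator and denominator), P = [∫_{0}^{1.5} u^4·e^(-2·u) du] / [∫_{0}^{∞} u^4·e^(-2·u) du].
With ∫ u^4·e^(-2·u) du = -(u^4/2 + u^3 + 3·u^2/2 + 3·u/2 + 3/4)·e^(-2·u) + C, the region integral is 3/4 - 393·e^(-3)/32 and the full one is 3/4.
Evaluating gives P = 0.1847.

P ≈ 0.185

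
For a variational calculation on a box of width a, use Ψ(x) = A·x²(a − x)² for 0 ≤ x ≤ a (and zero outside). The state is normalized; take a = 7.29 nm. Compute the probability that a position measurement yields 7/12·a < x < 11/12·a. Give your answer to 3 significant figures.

The probability is P = ∫ |Ψ|² dx over [7/12·a, 11/12·a].
The normalization integral ∫|Ψ|²dx over the whole domain equals a^9/630·A², and A² cancels in the ratio.
Let u = x/a; then A² and the length scale cancel, so P = ∫_{7/12}^{11/12} u^4·(1 - u)^4 du ÷ ∫_{0}^{1} u^4·(1 - u)^4 du.
An antiderivative of u^4·(1 - u)^4 is u^5·(70·u^4 - 315·u^3 + 540·u^2 - 420·u + 126)/630; evaluating from 7/12 to 11/12 gives ≈ 0.00047929, while the full integral is 1/630.
Evaluating gives P = 0.3019.

P ≈ 0.302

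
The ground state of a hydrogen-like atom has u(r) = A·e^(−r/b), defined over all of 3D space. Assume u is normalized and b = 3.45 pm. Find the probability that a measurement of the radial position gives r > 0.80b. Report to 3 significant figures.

P ≈ 0.783

P = ∫ |u|² 4πr² dr over r > 0.80b.
Normalization gives A² = 1/(π·b^3).
In terms of t = r/b (A², 4π and the length scale all cancel between numerator and denominator), P = [∫_{0.80}^{∞} t^2·e^(-2·t) dt] / [∫_{0}^{∞} t^2·e^(-2·t) dt].
An antiderivative of t^2·e^(-2·t) is -(2·t^2 + 2·t + 1)·e^(-2·t)/4; evaluating from 0.80 to ∞ gives 97·e^(-8/5)/100, while the full integral is 1/4.
This evaluates to P = 0.7834.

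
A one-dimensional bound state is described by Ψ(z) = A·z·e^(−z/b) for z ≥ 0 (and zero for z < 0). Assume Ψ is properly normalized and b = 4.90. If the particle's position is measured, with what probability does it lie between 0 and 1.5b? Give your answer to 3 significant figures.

P ≈ 0.577

|Ψ|² is the probability density, so P = ∫_{0}^{1.5b} |Ψ|² dz.
With A² fixed by ∫|Ψ|² = 1, i.e. A² = (b^3/4)^(−1), substitute and integrate.
Let u = z/b; then A² and the length scale cancel, so P = ∫_{0}^{1.5} u^2·e^(-2·u) du ÷ ∫_{0}^{∞} u^2·e^(-2·u) du.
Using ∫ u^2·e^(-2·u) du = -(2·u^2 + 2·u + 1)·e^(-2·u)/4, the numerator is 1/4 - 17·e^(-3)/8 and the denominator is 1/4.
Evaluating gives P = 0.5768.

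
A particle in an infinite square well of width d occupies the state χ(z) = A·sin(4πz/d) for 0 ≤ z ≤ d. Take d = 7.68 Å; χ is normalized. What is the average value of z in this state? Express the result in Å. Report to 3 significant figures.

⟨z⟩ ≈ 3.84 Å

⟨z⟩ = ∫ z |χ|² dz over the full domain.
Using sin²θ = (1 − cos 2θ)/2, since the A² factors cancel between numerator and denominator, ⟨z⟩ = d/2.
Putting d = 7.68 gives 3.840.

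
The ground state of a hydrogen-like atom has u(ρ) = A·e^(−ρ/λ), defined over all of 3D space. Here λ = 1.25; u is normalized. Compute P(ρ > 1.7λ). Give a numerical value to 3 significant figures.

With dV = 4πρ²dρ, the probability is ∫|u|² dV over ρ > 1.7λ.
Normalization gives A² = 1/(π·λ^3).
Let t = ρ/λ; then A², 4π and the length scale all cancel, so P = ∫_{1.7}^{∞} t^2·e^(-2·t) dt ÷ ∫_{0}^{∞} t^2·e^(-2·t) dt.
With ∫ t^2·e^(-2·t) dt = -(2·t^2 + 2·t + 1)·e^(-2·t)/4 + C, the region integral is 509·e^(-17/5)/200 and the full one is 1/4.
The region integral divided by the full integral gives P = 0.3397.

P ≈ 0.340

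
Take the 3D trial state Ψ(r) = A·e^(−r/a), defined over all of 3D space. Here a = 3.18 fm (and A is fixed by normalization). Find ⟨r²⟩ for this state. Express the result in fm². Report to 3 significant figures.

⟨r^2⟩ ≈ 30.3 fm^2

⟨r²⟩ = ∫ r^2 |Ψ|² 4πr² dr over the full domain.
Recall ∫₀^∞ r^m e^(−r/β) dr = m!·β^(m+1), since the A² factors cancel between numerator and denominator, ⟨r²⟩ = 3·a^2.
With a = 3.18, ⟨r^2⟩ = 30.34.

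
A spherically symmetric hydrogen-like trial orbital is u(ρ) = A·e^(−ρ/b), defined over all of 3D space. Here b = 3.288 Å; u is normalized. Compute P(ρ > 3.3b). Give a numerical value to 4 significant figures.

Integrate the radial probability density 4πρ²|u|² over ρ > 3.3b.
A² is fixed by ∫₀^∞ 4πρ²|u|² dρ = 1, i.e. A² = (π·b^3)^(−1).
Let t = ρ/b; then A², 4π and the length scale all cancel, so P = ∫_{3.3}^{∞} t^2·e^(-2·t) dt ÷ ∫_{0}^{∞} t^2·e^(-2·t) dt.
With ∫ t^2·e^(-2·t) dt = -(2·t^2 + 2·t + 1)·e^(-2·t)/4 + C, the region integral is 1469·e^(-33/5)/200 and the full one is 1/4.
This evaluates to P = 0.039968.

P ≈ 0.03997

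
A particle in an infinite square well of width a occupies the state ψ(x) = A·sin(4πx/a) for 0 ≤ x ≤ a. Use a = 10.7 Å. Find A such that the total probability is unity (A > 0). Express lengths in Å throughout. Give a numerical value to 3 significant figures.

A ≈ 0.432 Å^(-1/2)

Require ∫ |ψ|² dx = 1 over the whole domain.
With ∫₀^a sin²(nπx/a) dx = a/2, ∫|ψ|² dx = A²·(a/2).
Plugging in a = 10.7 yields A = 0.4323.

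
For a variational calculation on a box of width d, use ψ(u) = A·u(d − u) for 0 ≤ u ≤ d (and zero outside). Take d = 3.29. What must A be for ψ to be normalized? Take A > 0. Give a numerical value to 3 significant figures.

A ≈ 0.279

Normalization requires ∫|ψ|² du = 1, integrated from 0 to d.
Expanding the polynomial and integrating term by term, with ψ = A·u(d − u), the integral evaluates to A²·[d^5/30].
Hence A² = 1/[d^5/30].
Plugging in d = 3.29 yields A = 0.2790.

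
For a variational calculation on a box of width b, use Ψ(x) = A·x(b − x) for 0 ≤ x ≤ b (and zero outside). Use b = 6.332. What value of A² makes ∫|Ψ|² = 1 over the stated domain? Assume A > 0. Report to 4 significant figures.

The normalization condition is ∫|Ψ|² dx = 1 from 0 to b.
Expanding the polynomial and integrating term by term, carrying out the integral gives A² · b^5/30.
Hence A² = 1/[b^5/30].
Substituting b = 6.332 gives A² = 0.0029472, so A = 0.054289.

A^2 ≈ 0.002947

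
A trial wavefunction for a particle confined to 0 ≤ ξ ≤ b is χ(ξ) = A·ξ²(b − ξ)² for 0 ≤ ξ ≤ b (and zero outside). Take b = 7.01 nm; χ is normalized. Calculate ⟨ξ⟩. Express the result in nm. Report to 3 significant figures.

By definition ⟨ξ⟩ = ∫ ξ |χ(ξ)|² dξ.
Evaluating both integrals, ⟨ξ⟩ = b/2.
Putting b = 7.01 gives 3.505.

⟨ξ⟩ ≈ 3.51 nm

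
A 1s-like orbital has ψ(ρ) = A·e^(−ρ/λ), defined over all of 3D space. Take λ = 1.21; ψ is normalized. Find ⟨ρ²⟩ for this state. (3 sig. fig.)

⟨ρ²⟩ = ∫ ρ^2 |ψ|² 4πρ² dρ over the full domain.
The ratio of the moment integral to the normalization integral gives ⟨ρ²⟩ = 3·λ^2.
With λ = 1.21, ⟨ρ^2⟩ = 4.392.

⟨ρ^2⟩ ≈ 4.39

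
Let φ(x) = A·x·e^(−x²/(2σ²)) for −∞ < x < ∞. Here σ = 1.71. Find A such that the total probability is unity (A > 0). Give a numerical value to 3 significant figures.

We need A² ∫|f|² dx = 1, taking the integral from −∞ to ∞.
With ∫_{−∞}^{∞} x^(2m) e^(−αx²) dx = (2m−1)!!·√π / (2^m α^(m+1/2)), carrying out the integral gives A² · √(π)·σ^3/2.
So A² = (√(π)·σ^3/2)^(−1).
Plugging in σ = 1.71 yields A = 0.4750.

A ≈ 0.475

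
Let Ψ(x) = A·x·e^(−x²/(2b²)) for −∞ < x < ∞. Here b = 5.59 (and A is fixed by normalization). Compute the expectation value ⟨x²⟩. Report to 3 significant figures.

⟨x^2⟩ ≈ 46.9

The expectation value is the |Ψ|²-weighted average of x^2: ∫ x^2|Ψ|² dx.
Differentiating ∫e^(−αx²) dx = √(π/α) under α to get the higher moments, the ratio of the moment integral to the normalization integral gives ⟨x²⟩ = 3·b^2/2.
With b = 5.59, ⟨x^2⟩ = 46.87.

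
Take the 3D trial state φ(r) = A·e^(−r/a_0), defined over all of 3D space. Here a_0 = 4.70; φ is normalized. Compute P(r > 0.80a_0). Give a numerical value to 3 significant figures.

With dV = 4πr²dr, the probability is ∫|φ|² dV over r > 0.80a_0.
Normalization gives A² = 1/(π·a_0^3).
In terms of u = r/a_0 (A², 4π and the length scale all cancel between numerator and denominator), P = [∫_{0.80}^{∞} u^2·e^(-2·u) du] / [∫_{0}^{∞} u^2·e^(-2·u) du].
Using ∫ u^2·e^(-2·u) du = -(2·u^2 + 2·u + 1)·e^(-2·u)/4, the numerator is 97·e^(-8/5)/100 and the denominator is 1/4.
Taking the ratio yields P = 0.7834.

P ≈ 0.783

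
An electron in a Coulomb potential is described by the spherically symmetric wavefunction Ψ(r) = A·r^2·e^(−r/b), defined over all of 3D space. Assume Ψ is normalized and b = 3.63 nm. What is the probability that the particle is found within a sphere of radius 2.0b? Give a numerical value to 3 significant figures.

Integrate the radial probability density 4πr²|Ψ|² over r ≤ 2.0b.
A² is fixed by ∫₀^∞ 4πr²|Ψ|² dr = 1, i.e. A² = (45·π·b^7/2)^(−1).
Let u = r/b; then A², 4π and the length scale all cancel, so P = ∫_{0}^{2.0} u^6·e^(-2·u) du ÷ ∫_{0}^{∞} u^6·e^(-2·u) du.
With ∫ u^6·e^(-2·u) du = -(4·u^6 + 12·u^5 + 30·u^4 + 60·u^3 + 90·u^2 + 90·u + 45)·e^(-2·u)/8 + C, the region integral is 45/8 - 2185·e^(-4)/8 and the full one is 45/8.
The region integral divided by the full integral gives P = 0.1107.

P ≈ 0.111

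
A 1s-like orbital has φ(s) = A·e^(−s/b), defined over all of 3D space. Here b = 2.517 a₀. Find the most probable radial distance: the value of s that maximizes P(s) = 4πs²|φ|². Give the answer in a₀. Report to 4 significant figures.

Differentiate P(s) = 4πs²|φ|² with respect to s and set to zero.
This gives s = b.
With b = 2.517, the most probable radial distance is 2.5170 a₀.

s ≈ 2.517 a₀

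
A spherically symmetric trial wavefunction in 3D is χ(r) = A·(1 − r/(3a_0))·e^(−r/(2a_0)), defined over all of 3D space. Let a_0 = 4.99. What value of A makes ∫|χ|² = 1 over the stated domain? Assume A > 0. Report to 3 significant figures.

A ≈ 0.0310

We need A² ∫|f|² 4πr² dr = 1, taking the integral from 0 to ∞.
In 3D with spherical symmetry the volume element is 4πr² dr.
Using ∫₀^∞ rⁿ e^(−αr) dr = n!/αⁿ⁺¹, with χ = A·(1 − r/(3a_0))·e^(−r/(2a_0)), the integral evaluates to A²·[8·π·a_0^3/3].
Plugging in a_0 = 4.99 yields A = 0.03099.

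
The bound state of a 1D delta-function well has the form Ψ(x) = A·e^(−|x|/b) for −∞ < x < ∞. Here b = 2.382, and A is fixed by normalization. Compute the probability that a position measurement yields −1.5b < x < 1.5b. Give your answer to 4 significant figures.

P ≈ 0.9502

The probability is P = ∫ |Ψ|² dx over [−1.5b, 1.5b].
The normalization integral ∫|Ψ|²dx over the whole domain equals b·A², and A² cancels in the ratio.
Both integrals are even about x = 0, so only the x ≥ 0 halves are needed (the factors of 2 cancel). In terms of u = x/b (A² and the length scale cancel between numerator and denominator), P = [∫_{0}^{1.5} e^(-2·u) du] / [∫_{0}^{∞} e^(-2·u) du].
An antiderivative of e^(-2·u) is -e^(-2·u)/2; evaluating from 0 to 1.5 gives 1/2 - e^(-3)/2, while the full integral is 1/2.
Taking the ratio, P = 0.95021.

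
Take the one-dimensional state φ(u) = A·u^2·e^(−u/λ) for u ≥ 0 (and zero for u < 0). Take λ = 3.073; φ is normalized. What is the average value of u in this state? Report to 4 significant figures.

⟨u⟩ = ∫ u |φ|² du over the full domain.
Recall ∫₀^∞ u^m e^(−u/β) du = m!·β^(m+1), evaluating both integrals, ⟨u⟩ = 5·λ/2.
With λ = 3.073, ⟨u⟩ = 7.6825.

⟨u⟩ ≈ 7.683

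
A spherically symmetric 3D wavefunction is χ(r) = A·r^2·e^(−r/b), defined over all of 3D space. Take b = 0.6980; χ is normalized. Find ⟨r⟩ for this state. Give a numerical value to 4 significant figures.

The expectation value is the |χ|²-weighted average of r: ∫ r|χ|² 4πr² dr.
Using ∫₀^∞ rⁿ e^(−αr) dr = n!/αⁿ⁺¹, the ratio of the moment integral to the normalization integral gives ⟨r⟩ = 7·b/2.
Putting b = 0.6980 gives 2.4430.

⟨r⟩ ≈ 2.443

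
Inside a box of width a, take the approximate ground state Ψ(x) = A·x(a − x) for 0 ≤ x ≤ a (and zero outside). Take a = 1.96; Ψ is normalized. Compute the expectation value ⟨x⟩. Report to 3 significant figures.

⟨x⟩ = ∫ x |Ψ|² dx over the full domain.
Evaluating both integrals, ⟨x⟩ = a/2.
With a = 1.96, ⟨x⟩ = 0.9800.

⟨x⟩ ≈ 0.980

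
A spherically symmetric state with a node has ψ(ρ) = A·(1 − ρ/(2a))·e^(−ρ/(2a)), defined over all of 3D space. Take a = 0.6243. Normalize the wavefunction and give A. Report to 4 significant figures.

We need A² ∫|f|² 4πρ² dρ = 1, taking the integral from 0 to ∞.
Recall ∫₀^∞ ρ^m e^(−ρ/β) dρ = m!·β^(m+1), the integral (without the A² prefactor) comes out to 8·π·a^3.
Setting this equal to 1 gives A² = 1/(8·π·a^3).
With a = 0.6243: A² = 0.16352 and A = 0.40438.

A ≈ 0.4044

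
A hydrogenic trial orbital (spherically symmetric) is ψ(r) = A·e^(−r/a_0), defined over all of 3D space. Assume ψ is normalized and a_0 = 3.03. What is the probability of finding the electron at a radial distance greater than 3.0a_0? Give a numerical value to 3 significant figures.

P = ∫ |ψ|² 4πr² dr over r > 3.0a_0.
The full normalization integral is A²·[π·a_0^3] = 1, fixing A².
In terms of u = r/a_0 (A², 4π and the length scale all cancel between numerator and denominator), P = [∫_{3.0}^{∞} u^2·e^(-2·u) du] / [∫_{0}^{∞} u^2·e^(-2·u) du].
With ∫ u^2·e^(-2·u) du = -(2·u^2 + 2·u + 1)·e^(-2·u)/4 + C, the region integral is 25·e^(-6)/4 and the full one is 1/4.
The region integral divided by the full integral gives P = 0.06197.

P ≈ 0.0620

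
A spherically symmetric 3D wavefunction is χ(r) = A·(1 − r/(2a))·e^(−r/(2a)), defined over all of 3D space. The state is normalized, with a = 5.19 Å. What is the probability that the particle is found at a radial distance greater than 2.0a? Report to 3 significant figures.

P ≈ 0.947

P = ∫ |χ|² 4πr² dr over r > 2.0a.
The full normalization integral is A²·[8·π·a^3] = 1, fixing A².
In terms of u = r/a (A², 4π and the length scale all cancel between numerator and denominator), P = [∫_{2.0}^{∞} u^2·(1 - u/2)^2·e^(-u) du] / [∫_{0}^{∞} u^2·(1 - u/2)^2·e^(-u) du].
With ∫ u^2·(1 - u/2)^2·e^(-u) du = -(u^4/4 + u^2 + 2·u + 2)·e^(-u) + C, the region integral is 14·e^(-2) and the full one is 2.
Taking the ratio yields P = 0.9473.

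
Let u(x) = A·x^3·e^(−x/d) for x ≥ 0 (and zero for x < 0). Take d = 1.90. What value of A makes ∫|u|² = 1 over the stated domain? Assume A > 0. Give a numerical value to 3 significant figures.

Require ∫ |u|² dx = 1 over the whole domain.
∫|u|² dx = A²·(45·d^7/8).
With d = 1.90: A² = 0.001989 and A = 0.04460.

A ≈ 0.0446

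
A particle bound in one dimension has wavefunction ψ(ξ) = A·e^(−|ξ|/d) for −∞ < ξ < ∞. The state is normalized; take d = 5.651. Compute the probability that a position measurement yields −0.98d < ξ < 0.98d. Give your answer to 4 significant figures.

P ≈ 0.8591

The probability is P = ∫ |ψ|² dξ over [−0.98d, 0.98d].
Since A² = 1/(d), this is the region integral divided by the full normalization integral.
By symmetry take twice the ξ ≥ 0 contribution in numerator and denominator; the 2's cancel. Substituting u = ξ/d, A² and the length scale cancel in the ratio: P = ∫_{0}^{0.98} e^(-2·u) du / ∫_{0}^{∞} e^(-2·u) du.
An antiderivative of e^(-2·u) is -e^(-2·u)/2; evaluating from 0 to 0.98 gives 1/2 - e^(-49/25)/2, while the full integral is 1/2.
Taking the ratio, P = 0.85914.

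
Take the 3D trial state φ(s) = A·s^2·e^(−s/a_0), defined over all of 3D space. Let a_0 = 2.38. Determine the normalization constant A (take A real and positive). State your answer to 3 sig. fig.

We need A² ∫|f|² 4πs² ds = 1, taking the integral from 0 to ∞.
The angular integral contributes 4π, leaving ∫₀^∞ s²|φ|² ds.
Carrying out the integral gives A² · 45·π·a_0^7/2.
Setting this equal to 1 gives A² = 1/(45·π·a_0^7/2).
Substituting a_0 = 2.38 gives A² = 0.00003271, so A = 0.005719.

A ≈ 0.00572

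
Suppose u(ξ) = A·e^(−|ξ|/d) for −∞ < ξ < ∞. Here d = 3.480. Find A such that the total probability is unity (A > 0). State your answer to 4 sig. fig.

A ≈ 0.5361

We need A² ∫|f|² dξ = 1, taking the integral from −∞ to ∞.
The integral (without the A² prefactor) comes out to d.
So A² = (d)^(−1).
With d = 3.480: A² = 0.28736 and A = 0.53606.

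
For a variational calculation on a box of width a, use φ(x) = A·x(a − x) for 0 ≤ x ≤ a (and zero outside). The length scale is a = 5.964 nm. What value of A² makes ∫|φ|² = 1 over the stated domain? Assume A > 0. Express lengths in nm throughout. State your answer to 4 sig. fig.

Require ∫ |φ|² dx = 1 over the whole domain.
The integral (without the A² prefactor) comes out to a^5/30.
Hence A² = 1/[a^5/30].
With a = 5.964: A² = 0.0039759 and A = 0.063055.

A^2 ≈ 0.003976 nm^(-5)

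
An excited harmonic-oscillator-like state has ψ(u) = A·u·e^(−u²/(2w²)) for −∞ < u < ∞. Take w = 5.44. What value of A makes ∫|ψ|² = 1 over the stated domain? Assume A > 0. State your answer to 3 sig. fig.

We need A² ∫|f|² du = 1, taking the integral from −∞ to ∞.
Using the Gaussian integral ∫_{−∞}^{∞} e^(−αu²) du = √(π/α), ∫|ψ|² du = A²·(√(π)·w^3/2).
With w = 5.44: A² = 0.007009 and A = 0.08372.

A ≈ 0.0837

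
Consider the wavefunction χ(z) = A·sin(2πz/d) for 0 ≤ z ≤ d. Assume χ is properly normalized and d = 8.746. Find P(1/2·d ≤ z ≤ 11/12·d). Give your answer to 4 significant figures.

The probability is P = ∫ |χ|² dz over [1/2·d, 11/12·d].
The normalization integral ∫|χ|²dz over the whole domain equals d/2·A², and A² cancels in the ratio.
Substituting u = z/d, A² and the length scale cancel in the ratio: P = ∫_{1/2}^{11/12} sin(2·π·u)^2 du / ∫_{0}^{1} sin(2·π·u)^2 du.
Using ∫ sin(2·π·u)^2 du = u/2 - sin(4·π·u)/(8·π), the numerator is √(3)/(16·π) + 5/24 and the denominator is 1/2.
This works out to P = √(3)/(8·π) + 5/12.

P ≈ 0.4856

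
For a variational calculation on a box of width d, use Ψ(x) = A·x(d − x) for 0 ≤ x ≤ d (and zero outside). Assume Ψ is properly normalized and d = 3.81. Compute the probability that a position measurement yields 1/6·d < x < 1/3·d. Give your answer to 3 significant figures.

P = ∫_{1/6·d}^{1/3·d} |Ψ(x)|² dx.
Since A² = 1/(d^5/30), this is the region integral divided by the full normalization integral.
Substituting u = x/d, A² and the length scale cancel in the ratio: P = ∫_{1/6}^{1/3} u^2·(1 - u)^2 du / ∫_{0}^{1} u^2·(1 - u)^2 du.
With ∫ u^2·(1 - u)^2 du = u^3·(6·u^2 - 15·u + 10)/30 + C, the region integral is ≈ 0.0058128 and the full one is 1/30.
This works out to P = 113/648.

P ≈ 0.174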